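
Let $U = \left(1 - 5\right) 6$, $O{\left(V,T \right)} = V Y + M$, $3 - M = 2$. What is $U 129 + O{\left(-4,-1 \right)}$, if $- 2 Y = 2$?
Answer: $-3091$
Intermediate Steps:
$Y = -1$ ($Y = \left(- \frac{1}{2}\right) 2 = -1$)
$M = 1$ ($M = 3 - 2 = 1$)
$O{\left(V,T \right)} = 1 - V$ ($O{\left(V,T \right)} = V \left(-1\right) + 1 = - V + 1 = 1 - V$)
$U = -24$ ($U = \left(-4\right) 6 = -24$)
$U 129 + O{\left(-4,-1 \right)} = \left(-24\right) 129 + \left(1 - -4\right) = -3096 + \left(1 + 4\right) = -3096 + 5 = -3091$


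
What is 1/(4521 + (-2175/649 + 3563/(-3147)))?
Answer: 2042403/9224546851 ≈ 0.00022141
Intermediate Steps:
1/(4521 + (-2175/649 + 3563/(-3147))) = 1/(4521 + (-2175*1/649 + 3563*(-1/3147))) = 1/(4521 + (-2175/649 - 3563/3147)) = 1/(4521 - 9157112/2042403) = 1/(9224546851/2042403) = 2042403/9224546851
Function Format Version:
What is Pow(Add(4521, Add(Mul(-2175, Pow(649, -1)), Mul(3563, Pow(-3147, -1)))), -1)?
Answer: Rational(2042403, 9224546851) ≈ 0.00022141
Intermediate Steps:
Pow(Add(4521, Add(Mul(-2175, Pow(649, -1)), Mul(3563, Pow(-3147, -1)))), -1) = Pow(Add(4521, Add(Mul(-2175, Rational(1, 649)), Mul(3563, Rational(-1, 3147)))), -1) = Pow(Add(4521, Add(Rational(-2175, 649), Rational(-3563, 3147))), -1) = Pow(Add(4521, Rational(-9157112, 2042403)), -1) = Pow(Rational(9224546851, 2042403), -1) = Rational(2042403, 9224546851)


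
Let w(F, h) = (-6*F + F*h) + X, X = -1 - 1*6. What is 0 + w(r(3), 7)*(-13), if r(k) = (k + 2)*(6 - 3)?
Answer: -104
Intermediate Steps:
r(k) = 6 + 3*k (r(k) = (2 + k)*3 = 6 + 3*k)
X = -7 (X = -1 - 6 = -7)
w(F, h) = -7 - 6*F + F*h (w(F, h) = (-6*F + F*h) - 7 = -7 - 6*F + F*h)
0 + w(r(3), 7)*(-13) = 0 + (-7 - 6*(6 + 3*3) + (6 + 3*3)*7)*(-13) = 0 + (-7 - 6*(6 + 9) + (6 + 9)*7)*(-13) = 0 + (-7 - 6*15 + 15*7)*(-13) = 0 + (-7 - 90 + 105)*(-13) = 0 + 8*(-13) = 0 - 104 = -104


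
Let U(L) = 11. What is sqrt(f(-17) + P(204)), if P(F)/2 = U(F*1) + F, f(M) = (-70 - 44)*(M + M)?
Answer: sqrt(4306) ≈ 65.620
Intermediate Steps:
f(M) = -228*M
P(F) = 22 + 2*F (P(F) = 2*(11 + F) = 22 + 2*F)
sqrt(f(-17) + P(204)) = sqrt(-228*(-17) + (22 + 2*204)) = sqrt(3876 + (22 + 408)) = sqrt(3876 + 430) = sqrt(4306)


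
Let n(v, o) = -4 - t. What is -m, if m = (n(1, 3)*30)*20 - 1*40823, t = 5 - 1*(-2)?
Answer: 47423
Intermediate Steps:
t = 7 (t = 5 + 2 = 7)
n(v, o) = -11 (n(v, o) = -4 - 1*7 = -4 - 7 = -11)
m = -47423 (m = -11*30*20 - 1*40823 = -330*20 - 40823 = -6600 - 40823 = -47423)
-m = -1*(-47423) = 47423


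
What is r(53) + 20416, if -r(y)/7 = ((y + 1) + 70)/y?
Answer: 1081180/53 ≈ 20400.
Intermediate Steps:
r(y) = -7*(71 + y)/y (r(y) = -7*((y + 1) + 70)/y = -7*((1 + y) + 70)/y = -7*(71 + y)/y)
r(53) + 20416 = (-7 - 497/53) + 20416 = -868/53 + 20416 = 1081180/53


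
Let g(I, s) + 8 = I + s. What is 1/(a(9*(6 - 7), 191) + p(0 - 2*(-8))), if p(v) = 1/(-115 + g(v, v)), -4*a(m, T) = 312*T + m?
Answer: -364/5422057 ≈ -6.7133e-5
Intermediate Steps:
g(I, s) = -8 + I + s (g(I, s) = -8 + (I + s) = -8 + I + s)
a(m, T) = -78*T - m/4 (a(m, T) = -(312*T + m)/4 = -(m + 312*T)/4 = -78*T - m/4)
p(v) = 1/(-123 + 2*v) (p(v) = 1/(-115 + (-8 + v + v)) = 1/(-115 + (-8 + 2*v)) = 1/(-123 + 2*v))
1/(a(9*(6 - 7), 191) + p(0 - 2*(-8))) = 1/((-78*191 - 9*(6 - 7)/4) + 1/(-123 + 2*(0 - 2*(-8)))) = 1/((-14898 - 9*(-1)/4) + 1/(-123 + 2*(0 + 16))) = 1/((-14898 - ¼*(-9)) + 1/(-123 + 2*16)) = 1/((-14898 + 9/4) + 1/(-123 + 32)) = 1/(-59583/4 + 1/(-91)) = 1/(-59583/4 - 1/91) = 1/(-5422057/364) = -364/5422057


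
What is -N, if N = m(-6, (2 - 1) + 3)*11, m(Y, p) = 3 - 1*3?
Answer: 0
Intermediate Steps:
m(Y, p) = 0 (m(Y, p) = 3 - 3 = 0)
N = 0 (N = 0*11 = 0)
-N = -1*0 = 0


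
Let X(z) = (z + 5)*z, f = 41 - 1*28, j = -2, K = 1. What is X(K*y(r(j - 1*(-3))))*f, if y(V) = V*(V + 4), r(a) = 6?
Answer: 50700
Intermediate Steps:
y(V) = V*(4 + V)
f = 13 (f = 41 - 28 = 13)
X(z) = z*(5 + z) (X(z) = (5 + z)*z = z*(5 + z))
X(K*y(r(j - 1*(-3))))*f = ((1*(6*(4 + 6)))*(5 + 1*(6*(4 + 6))))*13 = ((1*(6*10))*(5 + 1*(6*10)))*13 = ((1*60)*(5 + 1*60))*13 = (60*(5 + 60))*13 = (60*65)*13 = 3900*13 = 50700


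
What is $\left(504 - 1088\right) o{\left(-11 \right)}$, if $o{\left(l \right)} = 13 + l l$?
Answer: $-78256$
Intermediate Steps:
$o{\left(l \right)} = 13 + l^{2}$
$\left(504 - 1088\right) o{\left(-11 \right)} = \left(504 - 1088\right) \left(13 + \left(-11\right)^{2}\right) = - 584 \left(13 + 121\right) = \left(-584\right) 134 = -78256$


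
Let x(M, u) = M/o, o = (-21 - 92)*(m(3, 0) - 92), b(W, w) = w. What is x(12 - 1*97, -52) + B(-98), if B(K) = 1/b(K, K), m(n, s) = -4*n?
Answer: -10041/575848 ≈ -0.017437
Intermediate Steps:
o = 11752 (o = (-21 - 92)*(-4*3 - 92) = -113*(-12 - 92) = -113*(-104) = 11752)
x(M, u) = M/11752
B(K) = 1/K
x(12 - 1*97, -52) + B(-98) = (12 - 1*97)/11752 + 1/(-98) = (12 - 97)/11752 - 1/98 = (1/11752)*(-85) - 1/98 = -85/11752 - 1/98 = -10041/575848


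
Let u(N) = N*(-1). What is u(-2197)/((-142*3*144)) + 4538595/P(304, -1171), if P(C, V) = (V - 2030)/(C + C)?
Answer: -56425558204679/65454048 ≈ -8.6206e+5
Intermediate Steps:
P(C, V) = (-2030 + V)/(2*C) (P(C, V) = (-2030 + V)/((2*C)) = (-2030 + V)*(1/(2*C)) = (-2030 + V)/(2*C))
u(N) = -N
u(-2197)/((-142*3*144)) + 4538595/P(304, -1171) = (-1*(-2197))/((-142*3*144)) + 4538595/(((1/2)*(-2030 - 1171)/304)) = 2197/((-426*144)) + 4538595/(((1/2)*(1/304)*(-3201))) = 2197/(-61344) + 4538595/(-3201/608) = 2197*(-1/61344) + 4538595*(-608/3201) = -2197/61344 - 919821920/1067 = -56425558204679/65454048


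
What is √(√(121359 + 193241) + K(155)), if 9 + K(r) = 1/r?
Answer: √(-216070 + 2642750*√26)/155 ≈ 23.493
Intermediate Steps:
K(r) = -9 + 1/r
√(√(121359 + 193241) + K(155)) = √(√(121359 + 193241) + (-9 + 1/155)) = √(√314600 + (-9 + 1/155)) = √(110*√26 - 1394/155) = √(-1394/155 + 110*√26)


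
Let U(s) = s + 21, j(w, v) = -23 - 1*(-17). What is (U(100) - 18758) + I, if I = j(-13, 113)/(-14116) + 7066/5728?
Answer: -188352730419/10107056 ≈ -18636.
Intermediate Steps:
j(w, v) = -6 (j(w, v) = -23 + 17 = -6)
U(s) = 21 + s
I = 12472253/10107056 (I = -6/(-14116) + 7066/5728 = -6*(-1/14116) + 7066*(1/5728) = 3/7058 + 3533/2864 = 12472253/10107056 ≈ 1.2340)
(U(100) - 18758) + I = ((21 + 100) - 18758) + 12472253/10107056 = (121 - 18758) + 12472253/10107056 = -18637 + 12472253/10107056 = -188352730419/10107056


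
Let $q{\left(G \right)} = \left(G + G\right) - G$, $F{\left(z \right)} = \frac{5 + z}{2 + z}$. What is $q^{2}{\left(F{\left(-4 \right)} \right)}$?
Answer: $\frac{1}{4} \approx 0.25$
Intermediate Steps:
$F{\left(z \right)} = \frac{5 + z}{2 + z}$
$q{\left(G \right)} = G$ ($q{\left(G \right)} = 2 G - G = G$)
$q^{2}{\left(F{\left(-4 \right)} \right)} = \left(\frac{5 - 4}{2 - 4}\right)^{2} = \left(\frac{1}{-2} \cdot 1\right)^{2} = \left(\left(- \frac{1}{2}\right) 1\right)^{2} = \left(- \frac{1}{2}\right)^{2} = \frac{1}{4}$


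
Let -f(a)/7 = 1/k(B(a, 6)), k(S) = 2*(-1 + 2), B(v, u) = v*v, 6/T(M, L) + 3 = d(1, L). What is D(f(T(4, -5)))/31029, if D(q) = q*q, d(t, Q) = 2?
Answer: 49/124116 ≈ 0.00039479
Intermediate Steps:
T(M, L) = -6 (T(M, L) = 6/(-3 + 2) = 6/(-1) = 6*(-1) = -6)
B(v, u) = v²
k(S) = 2 (k(S) = 2*1 = 2)
f(a) = -7/2
D(q) = q²
D(f(T(4, -5)))/31029 = (-7/2)²/31029 = (49/4)*(1/31029) = 49/124116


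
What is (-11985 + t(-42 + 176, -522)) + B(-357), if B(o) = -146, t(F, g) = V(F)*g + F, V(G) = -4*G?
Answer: 267795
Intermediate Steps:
t(F, g) = F - 4*F*g (t(F, g) = (-4*F)*g + F = -4*F*g + F = F - 4*F*g)
(-11985 + t(-42 + 176, -522)) + B(-357) = (-11985 + (-42 + 176)*(1 - 4*(-522))) - 146 = (-11985 + 134*(1 + 2088)) - 146 = (-11985 + 134*2089) - 146 = (-11985 + 279926) - 146 = 267941 - 146 = 267795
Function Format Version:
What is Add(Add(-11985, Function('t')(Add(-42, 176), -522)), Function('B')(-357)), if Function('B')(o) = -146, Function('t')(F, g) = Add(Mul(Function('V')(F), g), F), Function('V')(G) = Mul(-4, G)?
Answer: 267795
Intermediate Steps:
Function('t')(F, g) = Add(F, Mul(-4, F, g)) (Function('t')(F, g) = Add(Mul(Mul(-4, F), g), F) = Add(Mul(-4, F, g), F) = Add(F, Mul(-4, F, g)))
Add(Add(-11985, Function('t')(Add(-42, 176), -522)), Function('B')(-357)) = Add(Add(-11985, Mul(Add(-42, 176), Add(1, Mul(-4, -522)))), -146) = Add(Add(-11985, Mul(134, Add(1, 2088))), -146) = Add(Add(-11985, Mul(134, 2089)), -146) = Add(Add(-11985, 279926), -146) = Add(267941, -146) = 267795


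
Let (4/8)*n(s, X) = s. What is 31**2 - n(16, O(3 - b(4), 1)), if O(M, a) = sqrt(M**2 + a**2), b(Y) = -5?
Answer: 929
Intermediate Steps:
n(s, X) = 2*s
31**2 - n(16, O(3 - b(4), 1)) = 31**2 - 2*16 = 961 - 1*32 = 961 - 32 = 929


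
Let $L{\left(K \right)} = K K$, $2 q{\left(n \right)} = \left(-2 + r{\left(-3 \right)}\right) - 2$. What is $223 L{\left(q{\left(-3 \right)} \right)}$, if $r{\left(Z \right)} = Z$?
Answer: $\frac{10927}{4} \approx 2731.8$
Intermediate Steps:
$q{\left(n \right)} = - \frac{7}{2}$ ($q{\left(n \right)} = \frac{\left(-2 - 3\right) - 2}{2} = \frac{-5 - 2}{2} = \frac{1}{2} \left(-7\right) = - \frac{7}{2}$)
$L{\left(K \right)} = K^{2}$
$223 L{\left(q{\left(-3 \right)} \right)} = 223 \left(- \frac{7}{2}\right)^{2} = 223 \cdot \frac{49}{4} = \frac{10927}{4}$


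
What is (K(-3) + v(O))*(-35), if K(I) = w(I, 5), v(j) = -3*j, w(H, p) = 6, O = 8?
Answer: 630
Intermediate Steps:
K(I) = 6
(K(-3) + v(O))*(-35) = (6 - 3*8)*(-35) = (6 - 24)*(-35) = -18*(-35) = 630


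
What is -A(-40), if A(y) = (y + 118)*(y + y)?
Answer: 6240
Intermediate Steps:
A(y) = 2*y*(118 + y) (A(y) = (118 + y)*(2*y) = 2*y*(118 + y))
-A(-40) = -2*(-40)*(118 - 40) = -2*(-40)*78 = -1*(-6240) = 6240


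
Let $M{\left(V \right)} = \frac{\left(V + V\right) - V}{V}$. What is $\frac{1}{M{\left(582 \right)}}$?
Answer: $1$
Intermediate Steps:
$M{\left(V \right)} = 1$ ($M{\left(V \right)} = \frac{2 V - V}{V} = \frac{V}{V} = 1$)
$\frac{1}{M{\left(582 \right)}} = 1^{-1} = 1$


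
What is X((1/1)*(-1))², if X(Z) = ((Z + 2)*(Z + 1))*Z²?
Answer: 0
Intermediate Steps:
X(Z) = Z²*(1 + Z)*(2 + Z) (X(Z) = ((2 + Z)*(1 + Z))*Z² = ((1 + Z)*(2 + Z))*Z² = Z²*(1 + Z)*(2 + Z))
X((1/1)*(-1))² = (((1/1)*(-1))²*(2 + ((1/1)*(-1))² + 3*((1/1)*(-1))))² = (((1*1)*(-1))²*(2 + ((1*1)*(-1))² + 3*((1*1)*(-1))))² = ((1*(-1))²*(2 + (1*(-1))² + 3*(1*(-1))))² = ((-1)²*(2 + (-1)² + 3*(-1)))² = (1*(2 + 1 - 3))² = (1*0)² = 0² = 0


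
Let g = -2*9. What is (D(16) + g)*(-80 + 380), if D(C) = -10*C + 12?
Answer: -49800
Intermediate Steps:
g = -18
D(C) = 12 - 10*C
(D(16) + g)*(-80 + 380) = ((12 - 10*16) - 18)*(-80 + 380) = ((12 - 160) - 18)*300 = (-148 - 18)*300 = -166*300 = -49800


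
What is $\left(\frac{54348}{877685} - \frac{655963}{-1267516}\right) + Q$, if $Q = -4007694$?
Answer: $- \frac{4458477896655014017}{1112479780460} \approx -4.0077 \cdot 10^{6}$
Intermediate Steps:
$\left(\frac{54348}{877685} - \frac{655963}{-1267516}\right) + Q = \left(\frac{54348}{877685} - \frac{655963}{-1267516}\right) - 4007694 = \left(54348 \cdot \frac{1}{877685} - - \frac{655963}{1267516}\right) - 4007694 = \left(\frac{54348}{877685} + \frac{655963}{1267516}\right) - 4007694 = \frac{644615845223}{1112479780460} - 4007694 = - \frac{4458477896655014017}{1112479780460}$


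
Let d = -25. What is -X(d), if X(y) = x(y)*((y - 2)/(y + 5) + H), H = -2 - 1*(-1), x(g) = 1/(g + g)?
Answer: 7/1000 ≈ 0.0070000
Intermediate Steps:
x(g) = 1/(2*g)
H = -1 (H = -2 + 1 = -1)
X(y) = (-1 + (-2 + y)/(5 + y))/(2*y) (X(y) = (1/(2*y))*((y - 2)/(y + 5) - 1) = (1/(2*y))*((-2 + y)/(5 + y) - 1) = (1/(2*y))*(-1 + (-2 + y)/(5 + y)) = (-1 + (-2 + y)/(5 + y))/(2*y))
-X(d) = -(-7)/(2*(-25)*(5 - 25)) = -(-7)*(-1)/(2*25*(-20)) = -(-7)*(-1)*(-1)/(2*25*20) = -1*(-7/1000) = 7/1000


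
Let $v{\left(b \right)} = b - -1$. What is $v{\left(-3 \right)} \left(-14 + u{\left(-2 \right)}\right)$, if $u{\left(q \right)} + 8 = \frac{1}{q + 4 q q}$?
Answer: $\frac{307}{7} \approx 43.857$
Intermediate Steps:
$v{\left(b \right)} = 1 + b$ ($v{\left(b \right)} = b + 1 = 1 + b$)
$u{\left(q \right)} = -8 + \frac{1}{q + 4 q^{2}}$ ($u{\left(q \right)} = -8 + \frac{1}{q + 4 q q} = -8 + \frac{1}{q + 4 q^{2}}$)
$v{\left(-3 \right)} \left(-14 + u{\left(-2 \right)}\right) = \left(1 - 3\right) \left(-14 + \frac{1 - 32 \left(-2\right)^{2} - -16}{\left(-2\right) \left(1 + 4 \left(-2\right)\right)}\right) = - 2 \left(-14 - \frac{1 - 128 + 16}{2 \left(1 - 8\right)}\right) = - 2 \left(-14 - \frac{1 - 128 + 16}{2 \left(-7\right)}\right) = - 2 \left(-14 - \left(- \frac{1}{14}\right) \left(-111\right)\right) = - 2 \left(-14 - \frac{111}{14}\right) = \left(-2\right) \left(- \frac{307}{14}\right) = \frac{307}{7}$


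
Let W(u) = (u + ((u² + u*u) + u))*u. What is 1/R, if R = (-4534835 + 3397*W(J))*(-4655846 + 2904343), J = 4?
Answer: 1/6990800196445 ≈ 1.4305e-13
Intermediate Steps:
W(u) = u*(2*u + 2*u²) (W(u) = (u + ((u² + u²) + u))*u = (u + (2*u² + u))*u = (u + (u + 2*u²))*u = (2*u + 2*u²)*u = u*(2*u + 2*u²))
R = 6990800196445 (R = (-4534835 + 3397*(2*4²*(1 + 4)))*(-4655846 + 2904343) = (-4534835 + 3397*(2*16*5))*(-1751503) = (-4534835 + 3397*160)*(-1751503) = (-4534835 + 543520)*(-1751503) = -3991315*(-1751503) = 6990800196445)
1/R = 1/6990800196445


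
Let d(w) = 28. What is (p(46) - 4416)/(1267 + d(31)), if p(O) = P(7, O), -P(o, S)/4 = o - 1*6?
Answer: -884/259 ≈ -3.4131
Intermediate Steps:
P(o, S) = 24 - 4*o (P(o, S) = -4*(o - 1*6) = -4*(o - 6) = -4*(-6 + o) = 24 - 4*o)
p(O) = -4 (p(O) = 24 - 4*7 = 24 - 28 = -4)
(p(46) - 4416)/(1267 + d(31)) = (-4 - 4416)/(1267 + 28) = -4420/1295 = -4420*1/1295 = -884/259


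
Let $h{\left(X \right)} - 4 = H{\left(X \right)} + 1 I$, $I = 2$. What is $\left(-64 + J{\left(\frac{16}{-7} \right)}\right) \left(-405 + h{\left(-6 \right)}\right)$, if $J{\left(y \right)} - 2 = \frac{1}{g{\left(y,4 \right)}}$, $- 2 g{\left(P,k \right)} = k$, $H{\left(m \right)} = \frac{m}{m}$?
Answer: $24875$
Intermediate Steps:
$H{\left(m \right)} = 1$
$g{\left(P,k \right)} = - \frac{k}{2}$
$J{\left(y \right)} = \frac{3}{2}$ ($J{\left(y \right)} = 2 + \frac{1}{\left(- \frac{1}{2}\right) 4} = 2 + \frac{1}{-2} = 2 - \frac{1}{2} = \frac{3}{2}$)
$h{\left(X \right)} = 7$ ($h{\left(X \right)} = 4 + \left(1 + 1 \cdot 2\right) = 4 + \left(1 + 2\right) = 4 + 3 = 7$)
$\left(-64 + J{\left(\frac{16}{-7} \right)}\right) \left(-405 + h{\left(-6 \right)}\right) = \left(-64 + \frac{3}{2}\right) \left(-405 + 7\right) = \left(- \frac{125}{2}\right) \left(-398\right) = 24875$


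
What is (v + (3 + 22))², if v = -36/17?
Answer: 151321/289 ≈ 523.60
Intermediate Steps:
v = -36/17 (v = -36*1/17 = -36/17 ≈ -2.1176)
(v + (3 + 22))² = (-36/17 + (3 + 22))² = (-36/17 + 25)² = (389/17)² = 151321/289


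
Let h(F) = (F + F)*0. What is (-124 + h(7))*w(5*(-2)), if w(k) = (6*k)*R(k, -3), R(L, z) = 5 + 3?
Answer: 59520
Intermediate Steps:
R(L, z) = 8
h(F) = 0 (h(F) = (2*F)*0 = 0)
w(k) = 48*k (w(k) = (6*k)*8 = 48*k)
(-124 + h(7))*w(5*(-2)) = (-124 + 0)*(48*(5*(-2))) = -5952*(-10) = -124*(-480) = 59520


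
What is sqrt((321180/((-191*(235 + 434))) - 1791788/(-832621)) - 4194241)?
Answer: 3*I*sqrt(586113993668734232203730233)/35463826253 ≈ 2048.0*I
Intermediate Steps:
sqrt((321180/((-191*(235 + 434))) - 1791788/(-832621)) - 4194241) = sqrt((321180/((-191*669)) - 1791788*(-1/832621)) - 4194241) = sqrt((321180/(-127779) + 1791788/832621) - 4194241) = sqrt((321180*(-1/127779) + 1791788/832621) - 4194241) = sqrt((-107060/42593 + 1791788/832621) - 4194241) = sqrt(-12822777976/35463826253 - 4194241) = sqrt(-148743846909986949/35463826253) = 3*I*sqrt(586113993668734232203730233)/35463826253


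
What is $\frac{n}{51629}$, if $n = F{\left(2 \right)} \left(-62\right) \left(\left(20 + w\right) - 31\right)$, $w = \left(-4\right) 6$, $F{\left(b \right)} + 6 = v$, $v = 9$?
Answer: $\frac{6510}{51629} \approx 0.12609$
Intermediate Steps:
$F{\left(b \right)} = 3$ ($F{\left(b \right)} = -6 + 9 = 3$)
$w = -24$
$n = 6510$ ($n = 3 \left(-62\right) \left(\left(20 - 24\right) - 31\right) = - 186 \left(-4 - 31\right) = \left(-186\right) \left(-35\right) = 6510$)
$\frac{n}{51629} = \frac{6510}{51629}$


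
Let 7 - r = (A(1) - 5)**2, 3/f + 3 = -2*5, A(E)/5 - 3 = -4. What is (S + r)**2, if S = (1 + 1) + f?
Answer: 1406596/169 ≈ 8323.0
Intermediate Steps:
A(E) = -5 (A(E) = 15 + 5*(-4) = 15 - 20 = -5)
f = -3/13 (f = 3/(-3 - 2*5) = 3/(-3 - 10) = 3/(-13) = 3*(-1/13) = -3/13 ≈ -0.23077)
r = -93 (r = 7 - (-5 - 5)**2 = 7 - 1*(-10)**2 = 7 - 1*100 = 7 - 100 = -93)
S = 23/13 (S = (1 + 1) - 3/13 = 2 - 3/13 = 23/13 ≈ 1.7692)
(S + r)**2 = (23/13 - 93)**2 = (-1186/13)**2 = 1406596/169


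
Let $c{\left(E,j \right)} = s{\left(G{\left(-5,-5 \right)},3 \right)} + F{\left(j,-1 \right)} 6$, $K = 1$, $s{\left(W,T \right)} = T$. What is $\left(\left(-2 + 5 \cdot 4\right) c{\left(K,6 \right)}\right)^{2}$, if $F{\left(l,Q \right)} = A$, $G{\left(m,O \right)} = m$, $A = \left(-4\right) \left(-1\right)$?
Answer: $236196$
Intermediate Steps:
$A = 4$
$F{\left(l,Q \right)} = 4$
$c{\left(E,j \right)} = 27$ ($c{\left(E,j \right)} = 3 + 4 \cdot 6 = 3 + 24 = 27$)
$\left(\left(-2 + 5 \cdot 4\right) c{\left(K,6 \right)}\right)^{2} = \left(\left(-2 + 5 \cdot 4\right) 27\right)^{2} = \left(\left(-2 + 20\right) 27\right)^{2} = \left(18 \cdot 27\right)^{2} = 486^{2} = 236196$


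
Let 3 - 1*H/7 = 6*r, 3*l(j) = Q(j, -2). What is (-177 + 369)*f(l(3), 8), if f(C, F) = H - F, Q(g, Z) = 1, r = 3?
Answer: -21696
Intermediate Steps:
l(j) = 1/3 (l(j) = (1/3)*1 = 1/3)
H = -105 (H = 21 - 42*3 = 21 - 7*18 = 21 - 126 = -105)
f(C, F) = -105 - F
(-177 + 369)*f(l(3), 8) = (-177 + 369)*(-105 - 1*8) = 192*(-105 - 8) = 192*(-113) = -21696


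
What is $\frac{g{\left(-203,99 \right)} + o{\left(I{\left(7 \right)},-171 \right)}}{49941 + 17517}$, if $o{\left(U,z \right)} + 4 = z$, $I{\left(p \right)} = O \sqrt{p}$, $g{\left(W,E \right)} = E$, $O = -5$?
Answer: $- \frac{38}{33729} \approx -0.0011266$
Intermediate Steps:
$I{\left(p \right)} = - 5 \sqrt{p}$
$o{\left(U,z \right)} = -4 + z$
$\frac{g{\left(-203,99 \right)} + o{\left(I{\left(7 \right)},-171 \right)}}{49941 + 17517} = \frac{99 - 175}{49941 + 17517} = \frac{99 - 175}{67458} = \left(-76\right) \frac{1}{67458} = - \frac{38}{33729}$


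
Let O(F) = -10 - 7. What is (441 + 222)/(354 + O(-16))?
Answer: 663/337 ≈ 1.9674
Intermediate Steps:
O(F) = -17
(441 + 222)/(354 + O(-16)) = (441 + 222)/(354 - 17) = 663/337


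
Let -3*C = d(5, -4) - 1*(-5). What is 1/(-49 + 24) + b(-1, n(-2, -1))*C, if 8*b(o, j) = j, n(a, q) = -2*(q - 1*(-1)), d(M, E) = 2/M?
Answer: -1/25 ≈ -0.040000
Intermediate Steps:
n(a, q) = -2 - 2*q (n(a, q) = -2*(q + 1) = -2*(1 + q) = -2 - 2*q)
b(o, j) = j/8
C = -9/5 (C = -(2/5 - 1*(-5))/3 = -(2*(⅕) + 5)/3 = -(⅖ + 5)/3 = -⅓*27/5 = -9/5 ≈ -1.8000)
1/(-49 + 24) + b(-1, n(-2, -1))*C = 1/(-49 + 24) + ((-2 - 2*(-1))/8)*(-9/5) = 1/(-25) + ((-2 + 2)/8)*(-9/5) = -1/25 + ((⅛)*0)*(-9/5) = -1/25 + 0*(-9/5) = -1/25 + 0 = -1/25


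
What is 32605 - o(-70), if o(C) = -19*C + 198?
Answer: 31077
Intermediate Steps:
o(C) = 198 - 19*C
32605 - o(-70) = 32605 - (198 - 19*(-70)) = 32605 - (198 + 1330) = 32605 - 1*1528 = 32605 - 1528 = 31077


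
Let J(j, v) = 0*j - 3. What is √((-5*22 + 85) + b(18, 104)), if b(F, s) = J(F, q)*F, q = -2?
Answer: I*√79 ≈ 8.8882*I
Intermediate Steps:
J(j, v) = -3 (J(j, v) = 0 - 3 = -3)
b(F, s) = -3*F
√((-5*22 + 85) + b(18, 104)) = √((-5*22 + 85) - 3*18) = √((-110 + 85) - 54) = √(-25 - 54) = √(-79) = I*√79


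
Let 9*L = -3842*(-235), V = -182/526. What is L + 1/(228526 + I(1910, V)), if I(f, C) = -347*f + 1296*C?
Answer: 34406602462531/342972324 ≈ 1.0032e+5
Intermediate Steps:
V = -91/263 (V = -182*1/526 = -91/263 ≈ -0.34601)
L = 902870/9 (L = (-3842*(-235))/9 = (⅑)*902870 = 902870/9 ≈ 1.0032e+5)
L + 1/(228526 + I(1910, V)) = 902870/9 + 1/(228526 + (-347*1910 + 1296*(-91/263))) = 902870/9 + 1/(228526 + (-662770 - 117936/263)) = 902870/9 + 1/(228526 - 174426446/263) = 902870/9 + 1/(-114324108/263) = 902870/9 - 263/114324108 = 34406602462531/342972324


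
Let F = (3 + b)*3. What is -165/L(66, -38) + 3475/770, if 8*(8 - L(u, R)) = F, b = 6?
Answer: -177565/5698 ≈ -31.163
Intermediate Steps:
F = 27 (F = (3 + 6)*3 = 9*3 = 27)
L(u, R) = 37/8 (L(u, R) = 8 - ⅛*27 = 8 - 27/8 = 37/8)
-165/L(66, -38) + 3475/770 = -165/37/8 + 3475/770 = -165*8/37 + 3475*(1/770) = -1320/37 + 695/154 = -177565/5698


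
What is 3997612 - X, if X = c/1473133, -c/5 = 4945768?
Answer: 5889038887236/1473133 ≈ 3.9976e+6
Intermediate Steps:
c = -24728840 (c = -5*4945768 = -24728840)
X = -24728840/1473133 ≈ -16.787
3997612 - X = 3997612 - 1*(-24728840/1473133) = 3997612 + 24728840/1473133 = 5889038887236/1473133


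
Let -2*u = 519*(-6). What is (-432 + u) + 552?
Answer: 1677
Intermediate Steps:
u = 1557 (u = -519*(-6)/2 = -½*(-3114) = 1557)
(-432 + u) + 552 = (-432 + 1557) + 552 = 1125 + 552 = 1677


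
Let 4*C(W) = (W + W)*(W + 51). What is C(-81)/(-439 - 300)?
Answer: -1215/739 ≈ -1.6441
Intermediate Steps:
C(W) = W*(51 + W)/2 (C(W) = ((W + W)*(W + 51))/4 = ((2*W)*(51 + W))/4 = (2*W*(51 + W))/4 = W*(51 + W)/2)
C(-81)/(-439 - 300) = ((½)*(-81)*(51 - 81))/(-439 - 300) = ((½)*(-81)*(-30))/(-739) = -1/739*1215 = -1215/739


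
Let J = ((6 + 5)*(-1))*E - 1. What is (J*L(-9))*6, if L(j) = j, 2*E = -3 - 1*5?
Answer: -2322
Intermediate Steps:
E = -4 (E = (-3 - 1*5)/2 = (-3 - 5)/2 = (½)*(-8) = -4)
J = 43 (J = ((6 + 5)*(-1))*(-4) - 1 = (11*(-1))*(-4) - 1 = -11*(-4) - 1 = 44 - 1 = 43)
(J*L(-9))*6 = (43*(-9))*6 = -387*6 = -2322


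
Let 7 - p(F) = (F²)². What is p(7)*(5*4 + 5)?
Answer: -59850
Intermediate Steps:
p(F) = 7 - F⁴ (p(F) = 7 - (F²)² = 7 - F⁴)
p(7)*(5*4 + 5) = (7 - 1*7⁴)*(5*4 + 5) = (7 - 1*2401)*(20 + 5) = (7 - 2401)*25 = -2394*25 = -59850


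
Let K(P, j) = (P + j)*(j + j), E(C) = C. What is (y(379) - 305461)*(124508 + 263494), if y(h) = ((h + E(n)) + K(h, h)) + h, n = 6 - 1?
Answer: 104708547732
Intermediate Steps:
n = 5
K(P, j) = 2*j*(P + j) (K(P, j) = (P + j)*(2*j) = 2*j*(P + j))
y(h) = 5 + 2*h + 4*h² (y(h) = ((h + 5) + 2*h*(h + h)) + h = ((5 + h) + 2*h*(2*h)) + h = ((5 + h) + 4*h²) + h = (5 + h + 4*h²) + h = 5 + 2*h + 4*h²)
(y(379) - 305461)*(124508 + 263494) = ((5 + 2*379 + 4*379²) - 305461)*(124508 + 263494) = ((5 + 758 + 4*143641) - 305461)*388002 = ((5 + 758 + 574564) - 305461)*388002 = (575327 - 305461)*388002 = 269866*388002 = 104708547732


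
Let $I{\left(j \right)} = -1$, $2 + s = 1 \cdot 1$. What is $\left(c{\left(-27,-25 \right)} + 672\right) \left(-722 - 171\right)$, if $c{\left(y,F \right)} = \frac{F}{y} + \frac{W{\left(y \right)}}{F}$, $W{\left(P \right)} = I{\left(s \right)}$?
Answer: $- \frac{405647036}{675} \approx -6.0096 \cdot 10^{5}$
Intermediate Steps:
$s = -1$ ($s = -2 + 1 \cdot 1 = -2 + 1 = -1$)
$W{\left(P \right)} = -1$
$c{\left(y,F \right)} = - \frac{1}{F} + \frac{F}{y}$ ($c{\left(y,F \right)} = \frac{F}{y} - \frac{1}{F} = - \frac{1}{F} + \frac{F}{y}$)
$\left(c{\left(-27,-25 \right)} + 672\right) \left(-722 - 171\right) = \left(\left(- \frac{1}{-25} - \frac{25}{-27}\right) + 672\right) \left(-722 - 171\right) = \left(\left(\left(-1\right) \left(- \frac{1}{25}\right) - - \frac{25}{27}\right) + 672\right) \left(-893\right) = \left(\left(\frac{1}{25} + \frac{25}{27}\right) + 672\right) \left(-893\right) = \left(\frac{652}{675} + 672\right) \left(-893\right) = \frac{454252}{675} \left(-893\right) = - \frac{405647036}{675}$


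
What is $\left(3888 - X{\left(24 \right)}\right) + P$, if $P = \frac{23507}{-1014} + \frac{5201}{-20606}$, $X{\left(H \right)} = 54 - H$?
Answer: $\frac{20030315054}{5223621} \approx 3834.6$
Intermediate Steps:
$P = - \frac{122414764}{5223621}$ ($P = 23507 \left(- \frac{1}{1014}\right) + 5201 \left(- \frac{1}{20606}\right) = - \frac{23507}{1014} - \frac{5201}{20606} = - \frac{122414764}{5223621} \approx -23.435$)
$\left(3888 - X{\left(24 \right)}\right) + P = \left(3888 - \left(54 - 24\right)\right) - \frac{122414764}{5223621} = \left(3888 - 30\right) - \frac{122414764}{5223621} = 3858 - \frac{122414764}{5223621} = \frac{20030315054}{5223621}$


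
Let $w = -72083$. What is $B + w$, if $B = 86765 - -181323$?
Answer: $196005$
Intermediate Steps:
$B = 268088$ ($B = 86765 + 181323 = 268088$)
$B + w = 268088 - 72083 = 196005$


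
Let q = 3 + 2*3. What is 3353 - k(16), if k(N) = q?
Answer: 3344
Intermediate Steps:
q = 9 (q = 3 + 6 = 9)
k(N) = 9
3353 - k(16) = 3353 - 1*9 = 3353 - 9 = 3344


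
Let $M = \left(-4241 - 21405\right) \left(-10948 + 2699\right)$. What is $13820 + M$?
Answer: $211567674$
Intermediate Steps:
$M = 211553854$ ($M = \left(-25646\right) \left(-8249\right) = 211553854$)
$13820 + M = 13820 + 211553854 = 211567674$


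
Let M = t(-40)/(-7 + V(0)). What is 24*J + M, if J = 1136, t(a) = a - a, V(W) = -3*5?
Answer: 27264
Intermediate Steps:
V(W) = -15
t(a) = 0
M = 0 (M = 0/(-7 - 15) = 0/(-22) = -1/22*0 = 0)
24*J + M = 24*1136 + 0 = 27264 + 0 = 27264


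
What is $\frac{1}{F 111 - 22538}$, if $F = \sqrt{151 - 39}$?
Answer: $- \frac{11269}{253290746} - \frac{111 \sqrt{7}}{126645373} \approx -4.6809 \cdot 10^{-5}$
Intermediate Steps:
$F = 4 \sqrt{7}$ ($F = \sqrt{112} = 4 \sqrt{7} \approx 10.583$)
$\frac{1}{F 111 - 22538} = \frac{1}{4 \sqrt{7} \cdot 111 - 22538} = \frac{1}{444 \sqrt{7} - 22538} = \frac{1}{-22538 + 444 \sqrt{7}}$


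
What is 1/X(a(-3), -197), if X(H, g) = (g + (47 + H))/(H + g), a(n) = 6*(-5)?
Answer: 227/180 ≈ 1.2611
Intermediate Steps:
a(n) = -30
X(H, g) = (47 + H + g)/(H + g)
1/X(a(-3), -197) = 1/((47 - 30 - 197)/(-30 - 197)) = 1/(-180/(-227)) = 1/(-1/227*(-180)) = 1/(180/227) = 227/180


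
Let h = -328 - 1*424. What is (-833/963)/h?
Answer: 833/724176 ≈ 0.0011503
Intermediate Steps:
h = -752 (h = -328 - 424 = -752)
(-833/963)/h = -833/963/(-752) = -833*1/963*(-1/752) = -833/963*(-1/752) = 833/724176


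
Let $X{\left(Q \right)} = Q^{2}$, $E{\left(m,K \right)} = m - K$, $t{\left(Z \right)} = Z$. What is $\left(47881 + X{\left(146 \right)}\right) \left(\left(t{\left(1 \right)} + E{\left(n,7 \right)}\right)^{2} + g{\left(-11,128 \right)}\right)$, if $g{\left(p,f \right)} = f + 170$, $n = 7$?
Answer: $20689903$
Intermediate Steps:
$g{\left(p,f \right)} = 170 + f$
$\left(47881 + X{\left(146 \right)}\right) \left(\left(t{\left(1 \right)} + E{\left(n,7 \right)}\right)^{2} + g{\left(-11,128 \right)}\right) = \left(47881 + 146^{2}\right) \left(\left(1 + \left(7 - 7\right)\right)^{2} + \left(170 + 128\right)\right) = \left(47881 + 21316\right) \left(\left(1 + \left(7 - 7\right)\right)^{2} + 298\right) = 69197 \left(\left(1 + 0\right)^{2} + 298\right) = 69197 \left(1^{2} + 298\right) = 69197 \left(1 + 298\right) = 69197 \cdot 299 = 20689903$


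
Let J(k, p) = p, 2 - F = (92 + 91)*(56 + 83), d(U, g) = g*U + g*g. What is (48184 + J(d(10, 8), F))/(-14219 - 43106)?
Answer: -22749/57325 ≈ -0.39684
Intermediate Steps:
d(U, g) = g² + U*g (d(U, g) = U*g + g² = g² + U*g)
F = -25435 (F = 2 - (92 + 91)*(56 + 83) = 2 - 183*139 = 2 - 1*25437 = 2 - 25437 = -25435)
(48184 + J(d(10, 8), F))/(-14219 - 43106) = (48184 - 25435)/(-14219 - 43106) = 22749/(-57325) = 22749*(-1/57325) = -22749/57325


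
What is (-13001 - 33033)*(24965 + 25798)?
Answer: -2336823942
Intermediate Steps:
(-13001 - 33033)*(24965 + 25798) = -46034*50763 = -2336823942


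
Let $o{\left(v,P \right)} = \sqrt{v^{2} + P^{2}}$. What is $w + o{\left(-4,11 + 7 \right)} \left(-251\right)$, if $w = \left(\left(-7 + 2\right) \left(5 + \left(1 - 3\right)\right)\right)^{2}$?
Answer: $225 - 502 \sqrt{85} \approx -4403.2$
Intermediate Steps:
$o{\left(v,P \right)} = \sqrt{P^{2} + v^{2}}$
$w = 225$ ($w = \left(- 5 \left(5 - 2\right)\right)^{2} = \left(\left(-5\right) 3\right)^{2} = \left(-15\right)^{2} = 225$)
$w + o{\left(-4,11 + 7 \right)} \left(-251\right) = 225 + \sqrt{\left(11 + 7\right)^{2} + \left(-4\right)^{2}} \left(-251\right) = 225 + \sqrt{18^{2} + 16} \left(-251\right) = 225 + \sqrt{324 + 16} \left(-251\right) = 225 + \sqrt{340} \left(-251\right) = 225 + 2 \sqrt{85} \left(-251\right) = 225 - 502 \sqrt{85}$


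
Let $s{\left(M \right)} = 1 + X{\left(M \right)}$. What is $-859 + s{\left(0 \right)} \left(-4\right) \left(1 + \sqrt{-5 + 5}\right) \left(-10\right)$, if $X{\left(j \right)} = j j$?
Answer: $-819$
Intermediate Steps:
$X{\left(j \right)} = j^{2}$
$s{\left(M \right)} = 1 + M^{2}$
$-859 + s{\left(0 \right)} \left(-4\right) \left(1 + \sqrt{-5 + 5}\right) \left(-10\right) = -859 + \left(1 + 0^{2}\right) \left(-4\right) \left(1 + \sqrt{-5 + 5}\right) \left(-10\right) = -859 + \left(1 + 0\right) \left(-4\right) \left(1 + \sqrt{0}\right) \left(-10\right) = -859 + 1 \left(-4\right) \left(1 + 0\right) \left(-10\right) = -859 - 4 \cdot 1 \left(-10\right) = -859 - -40 = -859 + 40 = -819$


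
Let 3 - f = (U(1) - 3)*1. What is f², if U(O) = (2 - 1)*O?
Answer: 25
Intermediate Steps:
U(O) = O (U(O) = 1*O = O)
f = 5 (f = 3 - (1 - 3) = 3 - (-2) = 3 - 1*(-2) = 3 + 2 = 5)
f² = 5² = 25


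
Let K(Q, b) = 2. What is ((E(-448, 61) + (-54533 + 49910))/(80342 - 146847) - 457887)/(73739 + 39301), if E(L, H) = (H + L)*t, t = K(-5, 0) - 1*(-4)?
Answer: -1015058933/250590840 ≈ -4.0507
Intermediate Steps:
t = 6 (t = 2 - 1*(-4) = 2 + 4 = 6)
E(L, H) = 6*H + 6*L (E(L, H) = (H + L)*6 = 6*H + 6*L)
((E(-448, 61) + (-54533 + 49910))/(80342 - 146847) - 457887)/(73739 + 39301) = (((6*61 + 6*(-448)) + (-54533 + 49910))/(80342 - 146847) - 457887)/(73739 + 39301) = (((366 - 2688) - 4623)/(-66505) - 457887)/113040 = ((-2322 - 4623)*(-1/66505) - 457887)*(1/113040) = (-6945*(-1/66505) - 457887)*(1/113040) = (1389/13301 - 457887)*(1/113040) = -6090353598/13301*1/113040 = -1015058933/250590840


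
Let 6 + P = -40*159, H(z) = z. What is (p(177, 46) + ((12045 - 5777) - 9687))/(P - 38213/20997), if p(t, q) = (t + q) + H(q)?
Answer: 13228110/26741023 ≈ 0.49467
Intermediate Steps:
p(t, q) = t + 2*q (p(t, q) = (t + q) + q = (q + t) + q = t + 2*q)
P = -6366 (P = -6 - 40*159 = -6 - 6360 = -6366)
(p(177, 46) + ((12045 - 5777) - 9687))/(P - 38213/20997) = ((177 + 2*46) + ((12045 - 5777) - 9687))/(-6366 - 38213/20997) = ((177 + 92) + (6268 - 9687))/(-6366 - 38213*1/20997) = (269 - 3419)/(-6366 - 38213/20997) = -3150/(-133705115/20997) = -3150*(-20997/133705115) = 13228110/26741023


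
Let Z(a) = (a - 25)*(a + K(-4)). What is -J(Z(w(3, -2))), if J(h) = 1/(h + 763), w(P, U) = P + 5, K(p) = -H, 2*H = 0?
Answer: -1/627 ≈ -0.0015949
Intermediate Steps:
H = 0 (H = (1/2)*0 = 0)
K(p) = 0 (K(p) = -1*0 = 0)
w(P, U) = 5 + P
Z(a) = a*(-25 + a) (Z(a) = (a - 25)*(a + 0) = (-25 + a)*a = a*(-25 + a))
J(h) = 1/(763 + h)
-J(Z(w(3, -2))) = -1/(763 + (5 + 3)*(-25 + (5 + 3))) = -1/(763 + 8*(-25 + 8)) = -1/(763 + 8*(-17)) = -1/(763 - 136) = -1/627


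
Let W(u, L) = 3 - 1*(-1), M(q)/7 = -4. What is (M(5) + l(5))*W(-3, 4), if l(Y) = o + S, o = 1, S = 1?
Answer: -104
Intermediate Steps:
M(q) = -28 (M(q) = 7*(-4) = -28)
W(u, L) = 4 (W(u, L) = 3 + 1 = 4)
l(Y) = 2 (l(Y) = 1 + 1 = 2)
(M(5) + l(5))*W(-3, 4) = (-28 + 2)*4 = -26*4 = -104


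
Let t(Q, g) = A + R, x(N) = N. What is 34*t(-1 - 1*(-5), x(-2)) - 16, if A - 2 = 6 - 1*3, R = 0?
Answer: 154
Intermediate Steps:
A = 5 (A = 2 + (6 - 1*3) = 2 + (6 - 3) = 2 + 3 = 5)
t(Q, g) = 5 (t(Q, g) = 5 + 0 = 5)
34*t(-1 - 1*(-5), x(-2)) - 16 = 34*5 - 16 = 170 - 16 = 154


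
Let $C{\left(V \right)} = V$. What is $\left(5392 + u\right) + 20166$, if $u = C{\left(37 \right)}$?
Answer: $25595$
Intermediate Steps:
$u = 37$
$\left(5392 + u\right) + 20166 = \left(5392 + 37\right) + 20166 = 5429 + 20166 = 25595$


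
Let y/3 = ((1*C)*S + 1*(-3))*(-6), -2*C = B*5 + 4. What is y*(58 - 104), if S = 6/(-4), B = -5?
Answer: -15525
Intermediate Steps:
S = -3/2 (S = 6*(-¼) = -3/2 ≈ -1.5000)
C = 21/2 (C = -(-5*5 + 4)/2 = -(-25 + 4)/2 = -½*(-21) = 21/2 ≈ 10.500)
y = 675/2 (y = 3*(((1*(21/2))*(-3/2) + 1*(-3))*(-6)) = 3*(((21/2)*(-3/2) - 3)*(-6)) = 3*((-63/4 - 3)*(-6)) = 3*(-75/4*(-6)) = 3*(225/2) = 675/2 ≈ 337.50)
y*(58 - 104) = 675*(58 - 104)/2 = (675/2)*(-46) = -15525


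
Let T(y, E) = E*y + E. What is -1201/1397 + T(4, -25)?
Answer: -175826/1397 ≈ -125.86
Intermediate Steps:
T(y, E) = E + E*y
-1201/1397 + T(4, -25) = -1201/1397 - 25*(1 + 4) = -1201*1/1397 - 25*5 = -1201/1397 - 125 = -175826/1397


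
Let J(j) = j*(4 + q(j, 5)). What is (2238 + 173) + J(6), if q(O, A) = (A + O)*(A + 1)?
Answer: 2831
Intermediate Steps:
q(O, A) = (1 + A)*(A + O) (q(O, A) = (A + O)*(1 + A) = (1 + A)*(A + O))
J(j) = j*(34 + 6*j) (J(j) = j*(4 + (5 + j + 5² + 5*j)) = j*(4 + (5 + j + 25 + 5*j)) = j*(4 + (30 + 6*j)) = j*(34 + 6*j))
(2238 + 173) + J(6) = (2238 + 173) + 2*6*(17 + 3*6) = 2411 + 2*6*(17 + 18) = 2411 + 2*6*35 = 2411 + 420 = 2831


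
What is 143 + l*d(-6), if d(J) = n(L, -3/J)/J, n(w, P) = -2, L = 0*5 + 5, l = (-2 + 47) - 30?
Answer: 148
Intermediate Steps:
l = 15 (l = 45 - 30 = 15)
L = 5 (L = 0 + 5 = 5)
d(J) = -2/J
143 + l*d(-6) = 143 + 15*(-2/(-6)) = 143 + 15*(-2*(-⅙)) = 143 + 15*(⅓) = 143 + 5 = 148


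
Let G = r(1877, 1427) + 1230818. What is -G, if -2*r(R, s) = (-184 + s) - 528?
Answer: -2460921/2 ≈ -1.2305e+6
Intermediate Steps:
r(R, s) = 356 - s/2 (r(R, s) = -((-184 + s) - 528)/2 = -(-712 + s)/2 = 356 - s/2)
G = 2460921/2 (G = (356 - 1/2*1427) + 1230818 = (356 - 1427/2) + 1230818 = -715/2 + 1230818 = 2460921/2 ≈ 1.2305e+6)
-G = -1*2460921/2 = -2460921/2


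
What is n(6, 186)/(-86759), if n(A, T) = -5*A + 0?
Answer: 30/86759 ≈ 0.00034579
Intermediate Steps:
n(A, T) = -5*A
n(6, 186)/(-86759) = -5*6/(-86759) = -30*(-1/86759) = 30/86759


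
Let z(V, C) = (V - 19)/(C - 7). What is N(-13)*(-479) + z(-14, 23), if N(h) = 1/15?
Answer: -8159/240 ≈ -33.996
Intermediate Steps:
z(V, C) = (-19 + V)/(-7 + C)
N(h) = 1/15
N(-13)*(-479) + z(-14, 23) = (1/15)*(-479) + (-19 - 14)/(-7 + 23) = -479/15 - 33/16 = -8159/240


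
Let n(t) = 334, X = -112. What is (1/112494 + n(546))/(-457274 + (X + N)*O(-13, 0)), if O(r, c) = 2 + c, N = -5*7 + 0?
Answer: -37572997/51473654592 ≈ -0.00072995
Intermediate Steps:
N = -35 (N = -35 + 0 = -35)
(1/112494 + n(546))/(-457274 + (X + N)*O(-13, 0)) = (1/112494 + 334)/(-457274 + (-112 - 35)*(2 + 0)) = (1/112494 + 334)/(-457274 - 147*2) = 37572997/(112494*(-457274 - 294)) = (37572997/112494)/(-457568) = (37572997/112494)*(-1/457568) = -37572997/51473654592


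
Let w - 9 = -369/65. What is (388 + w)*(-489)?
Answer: -12438204/65 ≈ -1.9136e+5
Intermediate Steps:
w = 216/65 (w = 9 - 369/65 = 216/65 ≈ 3.3231)
(388 + w)*(-489) = (388 + 216/65)*(-489) = (25436/65)*(-489) = -12438204/65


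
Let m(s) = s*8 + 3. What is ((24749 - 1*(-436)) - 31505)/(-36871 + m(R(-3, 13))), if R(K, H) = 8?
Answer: 1580/9201 ≈ 0.17172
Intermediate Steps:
m(s) = 3 + 8*s (m(s) = 8*s + 3 = 3 + 8*s)
((24749 - 1*(-436)) - 31505)/(-36871 + m(R(-3, 13))) = ((24749 - 1*(-436)) - 31505)/(-36871 + (3 + 8*8)) = ((24749 + 436) - 31505)/(-36871 + (3 + 64)) = (25185 - 31505)/(-36871 + 67) = -6320/(-36804) = -6320*(-1/36804) = 1580/9201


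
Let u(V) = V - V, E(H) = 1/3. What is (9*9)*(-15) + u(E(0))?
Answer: -1215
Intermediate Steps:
E(H) = ⅓
u(V) = 0
(9*9)*(-15) + u(E(0)) = (9*9)*(-15) + 0 = 81*(-15) + 0 = -1215 + 0 = -1215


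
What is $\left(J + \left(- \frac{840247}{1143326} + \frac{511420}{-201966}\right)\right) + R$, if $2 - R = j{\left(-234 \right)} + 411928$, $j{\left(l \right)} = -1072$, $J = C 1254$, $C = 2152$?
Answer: $\frac{6442333374949831}{2816011938} \approx 2.2878 \cdot 10^{6}$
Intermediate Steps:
$J = 2698608$ ($J = 2152 \cdot 1254 = 2698608$)
$R = -410854$ ($R = 2 - \left(-1072 + 411928\right) = 2 - 410856 = -410854$)
$\left(J + \left(- \frac{840247}{1143326} + \frac{511420}{-201966}\right)\right) + R = \left(2698608 + \left(- \frac{840247}{1143326} + \frac{511420}{-201966}\right)\right) - 410854 = \left(2698608 + \left(\left(-840247\right) \frac{1}{1143326} + 511420 \left(- \frac{1}{201966}\right)\right)\right) - 410854 = \left(2698608 - \frac{9200257421}{2816011938}\right) - 410854 = \frac{7599303143724883}{2816011938} - 410854 = \frac{6442333374949831}{2816011938}$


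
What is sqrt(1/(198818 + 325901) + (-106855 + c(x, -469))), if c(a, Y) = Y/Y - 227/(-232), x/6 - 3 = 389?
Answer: I*sqrt(395873441288618107074)/60867404 ≈ 326.88*I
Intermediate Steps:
x = 2352 (x = 18 + 6*389 = 18 + 2334 = 2352)
c(a, Y) = 459/232 (c(a, Y) = 1 - 227*(-1/232) = 1 + 227/232 = 459/232)
sqrt(1/(198818 + 325901) + (-106855 + c(x, -469))) = sqrt(1/(198818 + 325901) + (-106855 + 459/232)) = sqrt(1/524719 - 24789901/232) = sqrt(-13007732062587/121734808) = I*sqrt(395873441288618107074)/60867404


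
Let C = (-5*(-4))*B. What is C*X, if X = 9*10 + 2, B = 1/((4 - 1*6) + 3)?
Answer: 1840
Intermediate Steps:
B = 1 (B = 1/((4 - 6) + 3) = 1/(-2 + 3) = 1/1 = 1)
X = 92 (X = 90 + 2 = 92)
C = 20 (C = -5*(-4)*1 = 20*1 = 20)
C*X = 20*92 = 1840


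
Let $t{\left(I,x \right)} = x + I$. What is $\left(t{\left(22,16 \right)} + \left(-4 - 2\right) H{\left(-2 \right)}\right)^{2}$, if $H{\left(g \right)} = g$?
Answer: $2500$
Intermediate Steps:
$t{\left(I,x \right)} = I + x$
$\left(t{\left(22,16 \right)} + \left(-4 - 2\right) H{\left(-2 \right)}\right)^{2} = \left(\left(22 + 16\right) + \left(-4 - 2\right) \left(-2\right)\right)^{2} = \left(38 - -12\right)^{2} = \left(38 + 12\right)^{2} = 50^{2} = 2500$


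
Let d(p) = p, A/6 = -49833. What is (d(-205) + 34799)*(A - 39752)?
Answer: -11718717500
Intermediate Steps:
A = -298998 (A = 6*(-49833) = -298998)
(d(-205) + 34799)*(A - 39752) = (-205 + 34799)*(-298998 - 39752) = 34594*(-338750) = -11718717500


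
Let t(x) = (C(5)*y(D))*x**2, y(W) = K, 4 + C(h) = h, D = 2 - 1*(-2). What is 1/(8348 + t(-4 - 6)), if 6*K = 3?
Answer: 1/8398 ≈ 0.00011908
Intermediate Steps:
D = 4 (D = 2 + 2 = 4)
C(h) = -4 + h
K = 1/2 (K = (1/6)*3 = 1/2 ≈ 0.50000)
y(W) = 1/2
t(x) = x**2/2 (t(x) = ((-4 + 5)*(1/2))*x**2 = (1*(1/2))*x**2 = x**2/2)
1/(8348 + t(-4 - 6)) = 1/(8348 + (-4 - 6)**2/2) = 1/(8348 + (1/2)*(-10)**2) = 1/(8348 + (1/2)*100) = 1/(8348 + 50) = 1/8398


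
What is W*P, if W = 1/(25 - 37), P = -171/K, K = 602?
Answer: 57/2408 ≈ 0.023671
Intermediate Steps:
P = -171/602 ≈ -0.28405
W = -1/12 (W = 1/(-12) = -1/12 ≈ -0.083333)
W*P = -1/12*(-171/602) = 57/2408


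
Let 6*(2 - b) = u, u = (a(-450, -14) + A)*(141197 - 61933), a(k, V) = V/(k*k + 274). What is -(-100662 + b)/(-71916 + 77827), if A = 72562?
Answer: 291597037923044/1797895671 ≈ 1.6219e+5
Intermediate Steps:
a(k, V) = V/(274 + k²) (a(k, V) = V/(k² + 274) = V/(274 + k²))
u = 583132842153568/101387 (u = (-14/(274 + (-450)²) + 72562)*(141197 - 61933) = (-14/(274 + 202500) + 72562)*79264 = (-14/202774 + 72562)*79264 = (-14*1/202774 + 72562)*79264 = (-7/101387 + 72562)*79264 = (7356843487/101387)*79264 = 583132842153568/101387 ≈ 5.7516e+9)
b = -291566420468462/304161 (b = 2 - ⅙*583132842153568/101387 = 2 - 291566421076784/304161 = -291566420468462/304161 ≈ -9.5859e+8)
-(-100662 + b)/(-71916 + 77827) = -(-100662 - 291566420468462/304161)/(-71916 + 77827) = -(-291597037923044)/(304161*5911) = -1*(-291597037923044/1797895671) = 291597037923044/1797895671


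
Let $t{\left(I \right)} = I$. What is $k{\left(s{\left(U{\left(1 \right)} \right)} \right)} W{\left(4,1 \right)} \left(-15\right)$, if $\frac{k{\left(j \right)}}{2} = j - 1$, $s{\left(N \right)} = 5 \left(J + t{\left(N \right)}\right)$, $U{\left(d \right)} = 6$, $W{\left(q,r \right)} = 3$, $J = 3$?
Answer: $-3960$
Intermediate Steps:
$s{\left(N \right)} = 15 + 5 N$ ($s{\left(N \right)} = 5 \left(3 + N\right) = 15 + 5 N$)
$k{\left(j \right)} = -2 + 2 j$ ($k{\left(j \right)} = 2 \left(j - 1\right) = 2 \left(-1 + j\right) = -2 + 2 j$)
$k{\left(s{\left(U{\left(1 \right)} \right)} \right)} W{\left(4,1 \right)} \left(-15\right) = \left(-2 + 2 \left(15 + 5 \cdot 6\right)\right) 3 \left(-15\right) = \left(-2 + 2 \left(15 + 30\right)\right) 3 \left(-15\right) = \left(-2 + 2 \cdot 45\right) 3 \left(-15\right) = \left(-2 + 90\right) 3 \left(-15\right) = 88 \cdot 3 \left(-15\right) = 264 \left(-15\right) = -3960$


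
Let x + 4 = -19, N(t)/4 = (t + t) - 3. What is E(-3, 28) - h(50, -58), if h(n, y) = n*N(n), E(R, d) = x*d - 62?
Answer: -20106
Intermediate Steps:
N(t) = -12 + 8*t (N(t) = 4*((t + t) - 3) = 4*(2*t - 3) = 4*(-3 + 2*t) = -12 + 8*t)
x = -23 (x = -4 - 19 = -23)
E(R, d) = -62 - 23*d (E(R, d) = -23*d - 62 = -62 - 23*d)
h(n, y) = n*(-12 + 8*n)
E(-3, 28) - h(50, -58) = (-62 - 23*28) - 4*50*(-3 + 2*50) = (-62 - 644) - 4*50*(-3 + 100) = -706 - 4*50*97 = -706 - 1*19400 = -706 - 19400 = -20106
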